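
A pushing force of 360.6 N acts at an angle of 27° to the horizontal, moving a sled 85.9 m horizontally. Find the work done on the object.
W = F·d·cosθ = (360.6)(85.9)cos(27°) = 27600 J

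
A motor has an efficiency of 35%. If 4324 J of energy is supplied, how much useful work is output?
W_out = η·W_in = 0.35·4324 = 1513.4 J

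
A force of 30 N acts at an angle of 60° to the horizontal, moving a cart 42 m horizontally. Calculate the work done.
W = F·d·cosθ = (30)(42)cos(60°) = 630.0 J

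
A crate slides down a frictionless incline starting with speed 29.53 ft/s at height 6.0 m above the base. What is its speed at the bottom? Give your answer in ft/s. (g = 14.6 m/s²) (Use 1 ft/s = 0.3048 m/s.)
Convert to SI: v₀ = 9.00074 m/s, h = 6.0 m
½mv₀² + mgh = ½mv² ⇒ v = √(v₀² + 2gh) = √(9.00074² + 2·14.6·6.0) = 16.0067 m/s = 52.52 ft/s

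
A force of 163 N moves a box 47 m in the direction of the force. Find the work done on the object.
W = F·d = (163)(47) = 7661 J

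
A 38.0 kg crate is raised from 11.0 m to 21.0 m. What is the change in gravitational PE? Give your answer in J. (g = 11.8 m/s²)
ΔPE = mgΔh = (38.0)(11.8)(10.0) = 4484 J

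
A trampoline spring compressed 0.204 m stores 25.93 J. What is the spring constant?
k = 2·PE/x² = 2·25.93/(0.204)² = 1246 N/m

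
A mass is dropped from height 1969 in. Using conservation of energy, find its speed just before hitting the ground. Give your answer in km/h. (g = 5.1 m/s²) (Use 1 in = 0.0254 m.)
Convert to SI: h = 50.0126 m
mgh = ½mv² ⇒ v = √(2gh) = √(2·5.1·50.0126) = 22.586 m/s = 81.31 km/h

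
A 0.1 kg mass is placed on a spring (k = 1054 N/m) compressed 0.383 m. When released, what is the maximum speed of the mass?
½kx² = ½mv² ⇒ v = x√(k/m) = (0.383)√(1054/0.1) = 39.32 m/s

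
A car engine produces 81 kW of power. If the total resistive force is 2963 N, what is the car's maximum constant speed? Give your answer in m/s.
P = Fv ⇒ v = P/F = 81000 W/2963.0 N = 27.34 m/s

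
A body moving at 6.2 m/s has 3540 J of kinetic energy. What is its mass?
m = 2·KE/v² = 2·3540/(6.2)² = 184.2 kg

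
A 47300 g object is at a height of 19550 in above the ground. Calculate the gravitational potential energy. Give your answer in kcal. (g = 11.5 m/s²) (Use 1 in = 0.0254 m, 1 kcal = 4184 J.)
Convert to SI: m = 47.3 kg, h = 496.57 m
PE = mgh = (47.3)(11.5)(496.57) = 270109 J = 64.56 kcal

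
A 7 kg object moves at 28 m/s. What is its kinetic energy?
KE = ½mv² = ½(7)(28)² = 2744.0 J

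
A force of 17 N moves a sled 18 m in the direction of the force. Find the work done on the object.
W = F·d = (17)(18) = 306.0 J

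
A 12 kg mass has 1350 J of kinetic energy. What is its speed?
v = √(2·KE/m) = √(2·1350/12) = 15.0 m/s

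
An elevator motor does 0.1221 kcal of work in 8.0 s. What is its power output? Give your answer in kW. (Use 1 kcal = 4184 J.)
Convert to SI: W = 510.866 J, t = 8.0 s
P = W/t = 510.866/8.0 = 63.8583 W = 0.06386 kW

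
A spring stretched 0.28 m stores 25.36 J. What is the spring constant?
k = 2·PE/x² = 2·25.36/(0.28)² = 646.9 N/m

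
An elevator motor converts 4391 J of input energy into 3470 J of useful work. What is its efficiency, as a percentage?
η = W_out/W_in = 3470/4391 = 79.03%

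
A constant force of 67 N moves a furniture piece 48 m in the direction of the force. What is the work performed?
W = F·d = (67)(48) = 3216 J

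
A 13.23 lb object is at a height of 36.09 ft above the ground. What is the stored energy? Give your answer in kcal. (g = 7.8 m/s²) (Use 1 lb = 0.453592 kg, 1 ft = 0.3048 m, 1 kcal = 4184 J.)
Convert to SI: m = 6.00102 kg, h = 11.0002 m
PE = mgh = (6.00102)(7.8)(11.0002) = 514.899 J = 0.1231 kcal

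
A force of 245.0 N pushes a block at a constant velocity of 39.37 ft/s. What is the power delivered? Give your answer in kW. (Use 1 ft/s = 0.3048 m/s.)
Convert to SI: F = 245.0 N, v = 12.0 m/s
P = Fv = (245.0)(12.0) = 2939.99 W = 2.94 kW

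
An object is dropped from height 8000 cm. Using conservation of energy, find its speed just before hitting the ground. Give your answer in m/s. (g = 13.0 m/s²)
Convert to SI: h = 80.0 m
mgh = ½mv² ⇒ v = √(2gh) = √(2·13.0·80.0) = 45.61 m/s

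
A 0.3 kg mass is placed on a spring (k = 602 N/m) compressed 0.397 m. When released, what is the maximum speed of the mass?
½kx² = ½mv² ⇒ v = x√(k/m) = (0.397)√(602/0.3) = 17.78 m/s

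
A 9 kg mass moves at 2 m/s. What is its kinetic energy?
KE = ½mv² = ½(9)(2)² = 18.0 J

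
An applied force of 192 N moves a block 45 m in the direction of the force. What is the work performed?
W = F·d = (192)(45) = 8640 J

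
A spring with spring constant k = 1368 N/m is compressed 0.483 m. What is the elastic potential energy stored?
PE = ½kx² = ½(1368)(0.483)² = 159.6 J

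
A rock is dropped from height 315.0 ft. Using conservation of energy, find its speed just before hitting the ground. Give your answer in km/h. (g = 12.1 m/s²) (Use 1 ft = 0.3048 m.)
Convert to SI: h = 96.012 m
mgh = ½mv² ⇒ v = √(2gh) = √(2·12.1·96.012) = 48.2026 m/s = 173.5 km/h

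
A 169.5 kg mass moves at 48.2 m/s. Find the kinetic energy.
KE = ½mv² = ½(169.5)(48.2)² = 196900 J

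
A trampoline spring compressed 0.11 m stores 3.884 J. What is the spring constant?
k = 2·PE/x² = 2·3.884/(0.11)² = 642.0 N/m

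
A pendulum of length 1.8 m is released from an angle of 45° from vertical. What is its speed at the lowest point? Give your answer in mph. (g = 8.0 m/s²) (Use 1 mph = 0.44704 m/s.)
h = L(1 − cosθ) = 1.8(1 − cos45°) = 0.527208 m
v = √(2gh) = √(2·8.0·0.527208) = 2.90436 m/s = 6.497 mph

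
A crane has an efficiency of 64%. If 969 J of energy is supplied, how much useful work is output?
W_out = η·W_in = 0.64·969 = 620.16 J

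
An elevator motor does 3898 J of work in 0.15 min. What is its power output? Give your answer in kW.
Convert to SI: W = 3898.0 J, t = 9.0 s
P = W/t = 3898.0/9.0 = 433.111 W = 0.4331 kW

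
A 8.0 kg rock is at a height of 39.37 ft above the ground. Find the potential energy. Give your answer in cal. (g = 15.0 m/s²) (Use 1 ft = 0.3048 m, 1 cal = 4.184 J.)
Convert to SI: m = 8.0 kg, h = 12.0 m
PE = mgh = (8.0)(15.0)(12.0) = 1440.0 J = 344.2 cal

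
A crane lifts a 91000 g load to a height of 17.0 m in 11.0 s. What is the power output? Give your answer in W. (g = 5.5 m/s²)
Convert to SI: m = 91.0 kg, h = 17.0 m, t = 11.0 s
P = mgh/t = (91.0)(5.5)(17.0)/11.0 = 773.5 W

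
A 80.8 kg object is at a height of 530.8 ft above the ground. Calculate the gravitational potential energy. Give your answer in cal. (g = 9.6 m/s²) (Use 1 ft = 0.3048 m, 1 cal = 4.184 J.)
Convert to SI: m = 80.8 kg, h = 161.788 m
PE = mgh = (80.8)(9.6)(161.788) = 125496 J = 29990 cal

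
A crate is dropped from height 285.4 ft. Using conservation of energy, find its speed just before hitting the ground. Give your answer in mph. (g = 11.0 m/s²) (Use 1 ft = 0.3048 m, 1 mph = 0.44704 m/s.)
Convert to SI: h = 86.9899 m
mgh = ½mv² ⇒ v = √(2gh) = √(2·11.0·86.9899) = 43.7468 m/s = 97.86 mph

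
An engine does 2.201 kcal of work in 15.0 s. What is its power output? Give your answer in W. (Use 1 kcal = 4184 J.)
Convert to SI: W = 9208.98 J, t = 15.0 s
P = W/t = 9208.98/15.0 = 613.9 W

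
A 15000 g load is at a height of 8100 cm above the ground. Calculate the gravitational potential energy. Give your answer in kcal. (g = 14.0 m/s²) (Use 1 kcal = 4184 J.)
Convert to SI: m = 15.0 kg, h = 81.0 m
PE = mgh = (15.0)(14.0)(81.0) = 17010.0 J = 4.065 kcal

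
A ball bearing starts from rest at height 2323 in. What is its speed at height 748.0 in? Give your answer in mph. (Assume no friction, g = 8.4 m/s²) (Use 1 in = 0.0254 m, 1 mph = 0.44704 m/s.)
Convert to SI: h₁−h₂ = 40.005 m
mgh₁ = mgh₂ + ½mv² ⇒ v = √(2g(h₁−h₂)) = √(2·8.4·40.005) = 25.9246 m/s = 57.99 mph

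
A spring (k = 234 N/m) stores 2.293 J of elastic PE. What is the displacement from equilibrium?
x = √(2·PE/k) = √(2·2.293/234) = 0.14 m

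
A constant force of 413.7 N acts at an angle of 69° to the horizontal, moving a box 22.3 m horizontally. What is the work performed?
W = F·d·cosθ = (413.7)(22.3)cos(69°) = 3306 J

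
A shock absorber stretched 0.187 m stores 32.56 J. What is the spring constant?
k = 2·PE/x² = 2·32.56/(0.187)² = 1862 N/m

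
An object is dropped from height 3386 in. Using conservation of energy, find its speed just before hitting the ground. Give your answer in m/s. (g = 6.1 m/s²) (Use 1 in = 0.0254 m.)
Convert to SI: h = 86.0044 m
mgh = ½mv² ⇒ v = √(2gh) = √(2·6.1·86.0044) = 32.39 m/s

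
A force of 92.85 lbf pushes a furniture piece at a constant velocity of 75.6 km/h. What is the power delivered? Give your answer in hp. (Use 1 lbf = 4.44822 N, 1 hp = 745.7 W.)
Convert to SI: F = 413.017 N, v = 21.0 m/s
P = Fv = (413.017)(21.0) = 8673.36 W = 11.63 hp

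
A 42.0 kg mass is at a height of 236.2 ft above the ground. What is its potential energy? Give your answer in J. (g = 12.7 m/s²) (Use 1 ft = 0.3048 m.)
Convert to SI: m = 42.0 kg, h = 71.9938 m
PE = mgh = (42.0)(12.7)(71.9938) = 38400 J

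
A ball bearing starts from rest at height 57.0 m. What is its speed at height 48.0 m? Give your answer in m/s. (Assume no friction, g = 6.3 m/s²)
mgh₁ = mgh₂ + ½mv² ⇒ v = √(2g(h₁−h₂)) = √(2·6.3·9.0) = 10.65 m/s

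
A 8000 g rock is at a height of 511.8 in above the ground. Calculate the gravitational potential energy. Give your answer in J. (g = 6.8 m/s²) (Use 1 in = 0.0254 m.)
Convert to SI: m = 8.0 kg, h = 12.9997 m
PE = mgh = (8.0)(6.8)(12.9997) = 707.2 J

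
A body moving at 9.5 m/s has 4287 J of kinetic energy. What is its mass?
m = 2·KE/v² = 2·4287/(9.5)² = 95.0 kg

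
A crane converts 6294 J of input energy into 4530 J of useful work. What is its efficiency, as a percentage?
η = W_out/W_in = 4530/6294 = 71.97%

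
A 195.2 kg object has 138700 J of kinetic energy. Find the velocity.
v = √(2·KE/m) = √(2·138700/195.2) = 37.7 m/s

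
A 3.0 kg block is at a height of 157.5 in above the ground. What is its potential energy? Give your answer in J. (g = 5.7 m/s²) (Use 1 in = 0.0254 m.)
Convert to SI: m = 3.0 kg, h = 4.0005 m
PE = mgh = (3.0)(5.7)(4.0005) = 68.41 J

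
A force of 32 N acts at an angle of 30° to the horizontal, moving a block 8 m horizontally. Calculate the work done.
W = F·d·cosθ = (32)(8)cos(30°) = 221.7 J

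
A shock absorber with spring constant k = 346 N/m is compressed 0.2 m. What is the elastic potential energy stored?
PE = ½kx² = ½(346)(0.2)² = 6.92 J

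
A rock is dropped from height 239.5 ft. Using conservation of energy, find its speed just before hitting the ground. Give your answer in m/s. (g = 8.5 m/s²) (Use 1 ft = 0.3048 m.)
Convert to SI: h = 72.9996 m
mgh = ½mv² ⇒ v = √(2gh) = √(2·8.5·72.9996) = 35.23 m/s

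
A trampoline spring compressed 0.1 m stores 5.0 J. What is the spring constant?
k = 2·PE/x² = 2·5.0/(0.1)² = 1000 N/m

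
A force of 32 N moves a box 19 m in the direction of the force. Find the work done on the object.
W = F·d = (32)(19) = 608.0 J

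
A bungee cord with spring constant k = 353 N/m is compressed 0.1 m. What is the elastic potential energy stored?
PE = ½kx² = ½(353)(0.1)² = 1.765 J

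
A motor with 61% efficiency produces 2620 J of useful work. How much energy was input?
W_in = W_out/η = 2620/0.61 = 4295 J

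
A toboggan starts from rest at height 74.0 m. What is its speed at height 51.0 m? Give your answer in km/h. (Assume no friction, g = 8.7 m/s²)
mgh₁ = mgh₂ + ½mv² ⇒ v = √(2g(h₁−h₂)) = √(2·8.7·23.0) = 20.005 m/s = 72.02 km/h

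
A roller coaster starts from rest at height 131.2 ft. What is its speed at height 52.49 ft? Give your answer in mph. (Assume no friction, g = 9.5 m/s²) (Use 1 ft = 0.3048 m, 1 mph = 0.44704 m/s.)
Convert to SI: h₁−h₂ = 23.9908 m
mgh₁ = mgh₂ + ½mv² ⇒ v = √(2g(h₁−h₂)) = √(2·9.5·23.9908) = 21.3501 m/s = 47.76 mph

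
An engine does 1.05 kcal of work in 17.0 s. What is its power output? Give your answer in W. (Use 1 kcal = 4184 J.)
Convert to SI: W = 4393.2 J, t = 17.0 s
P = W/t = 4393.2/17.0 = 258.4 W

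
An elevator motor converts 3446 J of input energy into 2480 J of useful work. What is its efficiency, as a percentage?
η = W_out/W_in = 2480/3446 = 71.97%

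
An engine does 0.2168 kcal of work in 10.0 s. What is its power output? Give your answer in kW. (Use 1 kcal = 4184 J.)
Convert to SI: W = 907.091 J, t = 10.0 s
P = W/t = 907.091/10.0 = 90.7091 W = 0.09071 kW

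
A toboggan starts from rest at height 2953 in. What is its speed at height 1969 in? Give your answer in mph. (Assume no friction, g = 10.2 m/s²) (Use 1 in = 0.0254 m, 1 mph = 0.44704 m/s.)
Convert to SI: h₁−h₂ = 24.9936 m
mgh₁ = mgh₂ + ½mv² ⇒ v = √(2g(h₁−h₂)) = √(2·10.2·24.9936) = 22.5803 m/s = 50.51 mph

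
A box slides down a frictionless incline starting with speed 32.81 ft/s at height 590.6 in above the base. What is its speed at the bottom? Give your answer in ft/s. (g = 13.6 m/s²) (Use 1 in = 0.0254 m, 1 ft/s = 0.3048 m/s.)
Convert to SI: v₀ = 10.0005 m/s, h = 15.0012 m
½mv₀² + mgh = ½mv² ⇒ v = √(v₀² + 2gh) = √(10.0005² + 2·13.6·15.0012) = 22.5398 m/s = 73.95 ft/s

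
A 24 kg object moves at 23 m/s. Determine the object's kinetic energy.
KE = ½mv² = ½(24)(23)² = 6348.0 J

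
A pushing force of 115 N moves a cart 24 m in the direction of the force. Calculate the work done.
W = F·d = (115)(24) = 2760 J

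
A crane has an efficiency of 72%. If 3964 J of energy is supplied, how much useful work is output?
W_out = η·W_in = 0.72·3964 = 2854.08 J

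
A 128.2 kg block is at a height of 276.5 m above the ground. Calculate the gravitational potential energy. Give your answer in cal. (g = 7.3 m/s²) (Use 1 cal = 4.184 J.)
PE = mgh = (128.2)(7.3)(276.5) = 258765 J = 61850 cal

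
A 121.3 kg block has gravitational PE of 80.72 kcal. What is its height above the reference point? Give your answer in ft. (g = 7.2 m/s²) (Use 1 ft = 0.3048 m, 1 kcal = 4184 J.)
Convert to SI: m = 121.3 kg, PE = 337732 J
h = PE/(mg) = 337732/(121.3·7.2) = 386.705 m = 1269 ft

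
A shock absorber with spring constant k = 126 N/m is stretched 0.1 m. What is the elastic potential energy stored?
PE = ½kx² = ½(126)(0.1)² = 0.63 J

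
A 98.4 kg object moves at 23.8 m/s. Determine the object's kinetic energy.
KE = ½mv² = ½(98.4)(23.8)² = 27870 J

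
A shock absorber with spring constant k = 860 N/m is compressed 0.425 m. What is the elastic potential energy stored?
PE = ½kx² = ½(860)(0.425)² = 77.67 J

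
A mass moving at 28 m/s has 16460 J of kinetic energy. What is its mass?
m = 2·KE/v² = 2·16460/(28)² = 41.99 kg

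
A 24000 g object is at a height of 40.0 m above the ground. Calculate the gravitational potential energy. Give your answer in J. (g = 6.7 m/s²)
Convert to SI: m = 24.0 kg, h = 40.0 m
PE = mgh = (24.0)(6.7)(40.0) = 6432 J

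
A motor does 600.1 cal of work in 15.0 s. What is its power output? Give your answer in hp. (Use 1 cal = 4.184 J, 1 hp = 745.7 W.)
Convert to SI: W = 2510.82 J, t = 15.0 s
P = W/t = 2510.82/15.0 = 167.388 W = 0.2245 hp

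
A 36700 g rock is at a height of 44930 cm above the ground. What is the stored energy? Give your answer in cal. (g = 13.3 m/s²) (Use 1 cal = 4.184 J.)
Convert to SI: m = 36.7 kg, h = 449.3 m
PE = mgh = (36.7)(13.3)(449.3) = 219308 J = 52420 cal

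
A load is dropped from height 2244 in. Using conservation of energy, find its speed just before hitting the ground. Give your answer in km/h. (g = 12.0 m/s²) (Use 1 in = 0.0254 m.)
Convert to SI: h = 56.9976 m
mgh = ½mv² ⇒ v = √(2gh) = √(2·12.0·56.9976) = 36.9857 m/s = 133.1 km/h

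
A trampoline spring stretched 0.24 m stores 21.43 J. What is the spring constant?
k = 2·PE/x² = 2·21.43/(0.24)² = 744.1 N/m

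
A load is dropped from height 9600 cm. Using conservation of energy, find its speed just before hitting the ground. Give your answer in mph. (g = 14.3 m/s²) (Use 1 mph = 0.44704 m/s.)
Convert to SI: h = 96.0 m
mgh = ½mv² ⇒ v = √(2gh) = √(2·14.3·96.0) = 52.3985 m/s = 117.2 mph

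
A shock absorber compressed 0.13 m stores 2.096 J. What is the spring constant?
k = 2·PE/x² = 2·2.096/(0.13)² = 248.0 N/m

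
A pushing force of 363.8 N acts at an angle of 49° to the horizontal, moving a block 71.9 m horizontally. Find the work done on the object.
W = F·d·cosθ = (363.8)(71.9)cos(49°) = 17160 J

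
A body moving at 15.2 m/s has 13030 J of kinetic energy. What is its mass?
m = 2·KE/v² = 2·13030/(15.2)² = 112.8 kg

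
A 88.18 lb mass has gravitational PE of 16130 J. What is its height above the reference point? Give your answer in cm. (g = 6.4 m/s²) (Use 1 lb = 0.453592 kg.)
Convert to SI: m = 39.9977 kg, PE = 16130.0 J
h = PE/(mg) = 16130.0/(39.9977·6.4) = 63.0114 m = 6301 cm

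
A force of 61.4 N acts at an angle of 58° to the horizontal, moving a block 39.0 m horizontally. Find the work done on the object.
W = F·d·cosθ = (61.4)(39.0)cos(58°) = 1269 J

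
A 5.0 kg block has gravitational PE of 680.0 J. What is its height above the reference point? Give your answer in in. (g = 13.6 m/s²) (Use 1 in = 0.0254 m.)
h = PE/(mg) = 680.0/(5.0·13.6) = 10.0 m = 393.7 in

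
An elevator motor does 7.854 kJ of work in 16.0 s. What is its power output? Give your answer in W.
Convert to SI: W = 7854.0 J, t = 16.0 s
P = W/t = 7854.0/16.0 = 490.9 W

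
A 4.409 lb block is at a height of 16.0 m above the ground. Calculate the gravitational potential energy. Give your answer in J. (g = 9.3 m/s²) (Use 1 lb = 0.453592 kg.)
Convert to SI: m = 1.99989 kg, h = 16.0 m
PE = mgh = (1.99989)(9.3)(16.0) = 297.6 J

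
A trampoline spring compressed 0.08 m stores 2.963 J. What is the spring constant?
k = 2·PE/x² = 2·2.963/(0.08)² = 925.9 N/m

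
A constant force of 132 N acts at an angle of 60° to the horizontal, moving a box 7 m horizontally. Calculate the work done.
W = F·d·cosθ = (132)(7)cos(60°) = 462.0 J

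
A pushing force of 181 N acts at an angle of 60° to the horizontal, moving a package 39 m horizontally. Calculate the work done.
W = F·d·cosθ = (181)(39)cos(60°) = 3530 J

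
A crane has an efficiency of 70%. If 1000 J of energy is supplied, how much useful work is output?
W_out = η·W_in = 0.7·1000 = 700.0 J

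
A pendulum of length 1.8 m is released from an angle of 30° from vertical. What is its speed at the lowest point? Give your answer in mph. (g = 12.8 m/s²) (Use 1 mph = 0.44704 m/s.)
h = L(1 − cosθ) = 1.8(1 − cos30°) = 0.241154 m
v = √(2gh) = √(2·12.8·0.241154) = 2.48466 m/s = 5.558 mph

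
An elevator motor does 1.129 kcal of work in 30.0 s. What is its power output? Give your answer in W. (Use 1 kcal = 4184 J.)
Convert to SI: W = 4723.74 J, t = 30.0 s
P = W/t = 4723.74/30.0 = 157.5 W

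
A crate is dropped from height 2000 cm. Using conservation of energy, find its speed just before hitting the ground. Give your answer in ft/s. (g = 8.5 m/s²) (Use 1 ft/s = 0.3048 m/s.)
Convert to SI: h = 20.0 m
mgh = ½mv² ⇒ v = √(2gh) = √(2·8.5·20.0) = 18.4391 m/s = 60.5 ft/s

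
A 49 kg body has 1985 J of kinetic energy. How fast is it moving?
v = √(2·KE/m) = √(2·1985/49) = 9.001 m/s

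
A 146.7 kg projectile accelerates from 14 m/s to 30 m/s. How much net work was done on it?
W = ΔKE = ½m(v₂² − v₁²) = ½(146.7)(30² − 14²) = 51638.4 J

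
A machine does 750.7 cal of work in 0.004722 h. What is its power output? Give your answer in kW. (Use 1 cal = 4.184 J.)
Convert to SI: W = 3140.93 J, t = 16.9992 s
P = W/t = 3140.93/16.9992 = 184.769 W = 0.1848 kW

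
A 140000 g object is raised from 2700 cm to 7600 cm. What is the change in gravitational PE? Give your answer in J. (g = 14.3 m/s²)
Convert to SI: m = 140.0 kg, Δh = 49.0 m
ΔPE = mgΔh = (140.0)(14.3)(49.0) = 98100 J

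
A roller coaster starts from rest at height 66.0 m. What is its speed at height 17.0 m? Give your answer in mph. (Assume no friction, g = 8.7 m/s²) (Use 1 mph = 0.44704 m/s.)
mgh₁ = mgh₂ + ½mv² ⇒ v = √(2g(h₁−h₂)) = √(2·8.7·49.0) = 29.1993 m/s = 65.32 mph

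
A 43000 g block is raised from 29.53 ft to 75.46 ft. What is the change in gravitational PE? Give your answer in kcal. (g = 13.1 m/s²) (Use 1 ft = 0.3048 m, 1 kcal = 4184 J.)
Convert to SI: m = 43.0 kg, Δh = 13.9995 m
ΔPE = mgΔh = (43.0)(13.1)(13.9995) = 7885.9 J = 1.885 kcal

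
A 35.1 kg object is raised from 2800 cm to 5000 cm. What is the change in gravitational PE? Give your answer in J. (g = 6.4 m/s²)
Convert to SI: m = 35.1 kg, Δh = 22.0 m
ΔPE = mgΔh = (35.1)(6.4)(22.0) = 4942 J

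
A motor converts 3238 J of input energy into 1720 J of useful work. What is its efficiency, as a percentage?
η = W_out/W_in = 1720/3238 = 53.12%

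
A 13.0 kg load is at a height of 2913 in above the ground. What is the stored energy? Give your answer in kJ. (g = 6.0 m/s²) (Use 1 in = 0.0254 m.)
Convert to SI: m = 13.0 kg, h = 73.9902 m
PE = mgh = (13.0)(6.0)(73.9902) = 5771.24 J = 5.771 kJ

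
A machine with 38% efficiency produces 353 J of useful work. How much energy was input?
W_in = W_out/η = 353/0.38 = 928.9 J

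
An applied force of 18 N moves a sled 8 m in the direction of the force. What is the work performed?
W = F·d = (18)(8) = 144.0 J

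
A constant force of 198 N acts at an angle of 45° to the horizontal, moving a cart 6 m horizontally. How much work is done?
W = F·d·cosθ = (198)(6)cos(45°) = 840.0 J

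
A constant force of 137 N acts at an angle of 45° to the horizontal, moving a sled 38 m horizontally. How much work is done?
W = F·d·cosθ = (137)(38)cos(45°) = 3681 J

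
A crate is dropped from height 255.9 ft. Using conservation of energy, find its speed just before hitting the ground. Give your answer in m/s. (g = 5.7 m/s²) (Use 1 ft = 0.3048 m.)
Convert to SI: h = 77.9983 m
mgh = ½mv² ⇒ v = √(2gh) = √(2·5.7·77.9983) = 29.82 m/s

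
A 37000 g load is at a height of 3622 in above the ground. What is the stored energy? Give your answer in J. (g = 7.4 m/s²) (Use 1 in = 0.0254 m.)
Convert to SI: m = 37.0 kg, h = 91.9988 m
PE = mgh = (37.0)(7.4)(91.9988) = 25190 J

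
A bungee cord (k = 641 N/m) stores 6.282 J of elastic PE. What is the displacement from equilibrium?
x = √(2·PE/k) = √(2·6.282/641) = 0.14 m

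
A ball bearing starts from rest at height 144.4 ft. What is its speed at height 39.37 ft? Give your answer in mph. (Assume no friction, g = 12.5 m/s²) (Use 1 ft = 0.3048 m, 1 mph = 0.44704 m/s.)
Convert to SI: h₁−h₂ = 32.0131 m
mgh₁ = mgh₂ + ½mv² ⇒ v = √(2g(h₁−h₂)) = √(2·12.5·32.0131) = 28.2901 m/s = 63.28 mph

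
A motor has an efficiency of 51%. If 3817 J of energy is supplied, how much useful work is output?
W_out = η·W_in = 0.51·3817 = 1946.67 J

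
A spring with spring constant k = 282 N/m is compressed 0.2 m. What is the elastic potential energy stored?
PE = ½kx² = ½(282)(0.2)² = 5.64 J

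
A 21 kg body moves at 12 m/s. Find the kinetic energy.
KE = ½mv² = ½(21)(12)² = 1512.0 J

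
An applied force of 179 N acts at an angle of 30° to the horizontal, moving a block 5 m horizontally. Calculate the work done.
W = F·d·cosθ = (179)(5)cos(30°) = 775.1 J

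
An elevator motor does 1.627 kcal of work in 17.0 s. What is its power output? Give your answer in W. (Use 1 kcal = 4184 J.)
Convert to SI: W = 6807.37 J, t = 17.0 s
P = W/t = 6807.37/17.0 = 400.4 W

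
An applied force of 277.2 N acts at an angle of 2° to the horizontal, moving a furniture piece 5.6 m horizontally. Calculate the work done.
W = F·d·cosθ = (277.2)(5.6)cos(2°) = 1551 J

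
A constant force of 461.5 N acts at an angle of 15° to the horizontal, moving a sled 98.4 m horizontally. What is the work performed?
W = F·d·cosθ = (461.5)(98.4)cos(15°) = 43860 J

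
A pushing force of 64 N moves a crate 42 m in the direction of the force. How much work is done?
W = F·d = (64)(42) = 2688 J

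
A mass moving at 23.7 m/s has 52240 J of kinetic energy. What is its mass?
m = 2·KE/v² = 2·52240/(23.7)² = 186.0 kg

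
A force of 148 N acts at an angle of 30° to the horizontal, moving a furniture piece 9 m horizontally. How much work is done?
W = F·d·cosθ = (148)(9)cos(30°) = 1154 J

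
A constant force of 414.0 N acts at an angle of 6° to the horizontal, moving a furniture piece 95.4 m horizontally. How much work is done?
W = F·d·cosθ = (414.0)(95.4)cos(6°) = 39280 J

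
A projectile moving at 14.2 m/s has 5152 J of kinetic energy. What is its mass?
m = 2·KE/v² = 2·5152/(14.2)² = 51.1 kg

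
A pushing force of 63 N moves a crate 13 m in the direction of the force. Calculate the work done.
W = F·d = (63)(13) = 819.0 J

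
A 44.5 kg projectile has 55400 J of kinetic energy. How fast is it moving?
v = √(2·KE/m) = √(2·55400/44.5) = 49.9 m/s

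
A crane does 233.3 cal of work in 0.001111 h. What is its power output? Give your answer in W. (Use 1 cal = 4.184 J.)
Convert to SI: W = 976.127 J, t = 3.9996 s
P = W/t = 976.127/3.9996 = 244.1 W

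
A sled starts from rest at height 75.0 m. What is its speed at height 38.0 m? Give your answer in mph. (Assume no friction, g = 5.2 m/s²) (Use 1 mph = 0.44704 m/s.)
mgh₁ = mgh₂ + ½mv² ⇒ v = √(2g(h₁−h₂)) = √(2·5.2·37.0) = 19.6163 m/s = 43.88 mph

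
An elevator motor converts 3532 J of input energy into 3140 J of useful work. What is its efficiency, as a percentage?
η = W_out/W_in = 3140/3532 = 88.9%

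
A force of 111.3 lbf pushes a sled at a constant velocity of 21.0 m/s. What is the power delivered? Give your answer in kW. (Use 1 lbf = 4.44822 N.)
Convert to SI: F = 495.087 N, v = 21.0 m/s
P = Fv = (495.087)(21.0) = 10396.8 W = 10.4 kW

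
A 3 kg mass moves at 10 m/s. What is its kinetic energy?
KE = ½mv² = ½(3)(10)² = 150.0 J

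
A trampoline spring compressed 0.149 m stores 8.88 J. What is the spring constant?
k = 2·PE/x² = 2·8.88/(0.149)² = 800.0 N/m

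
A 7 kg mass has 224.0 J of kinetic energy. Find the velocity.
v = √(2·KE/m) = √(2·224.0/7) = 8.0 m/s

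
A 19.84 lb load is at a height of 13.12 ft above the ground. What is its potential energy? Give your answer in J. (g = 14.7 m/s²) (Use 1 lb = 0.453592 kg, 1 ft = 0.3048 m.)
Convert to SI: m = 8.99927 kg, h = 3.99898 m
PE = mgh = (8.99927)(14.7)(3.99898) = 529.0 J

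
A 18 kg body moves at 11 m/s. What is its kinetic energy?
KE = ½mv² = ½(18)(11)² = 1089.0 J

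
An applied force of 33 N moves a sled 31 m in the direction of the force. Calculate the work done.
W = F·d = (33)(31) = 1023 J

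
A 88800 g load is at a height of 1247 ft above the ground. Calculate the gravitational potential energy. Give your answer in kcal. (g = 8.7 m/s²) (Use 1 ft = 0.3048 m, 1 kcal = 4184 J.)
Convert to SI: m = 88.8 kg, h = 380.086 m
PE = mgh = (88.8)(8.7)(380.086) = 293639 J = 70.18 kcal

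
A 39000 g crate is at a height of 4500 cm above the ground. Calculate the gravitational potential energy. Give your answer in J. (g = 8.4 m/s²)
Convert to SI: m = 39.0 kg, h = 45.0 m
PE = mgh = (39.0)(8.4)(45.0) = 14740 J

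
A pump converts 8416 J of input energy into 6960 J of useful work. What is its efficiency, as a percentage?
η = W_out/W_in = 6960/8416 = 82.7%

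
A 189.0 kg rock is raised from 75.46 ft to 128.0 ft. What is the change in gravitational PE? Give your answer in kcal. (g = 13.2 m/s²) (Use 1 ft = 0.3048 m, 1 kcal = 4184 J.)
Convert to SI: m = 189.0 kg, Δh = 16.0142 m
ΔPE = mgΔh = (189.0)(13.2)(16.0142) = 39952.2 J = 9.549 kcal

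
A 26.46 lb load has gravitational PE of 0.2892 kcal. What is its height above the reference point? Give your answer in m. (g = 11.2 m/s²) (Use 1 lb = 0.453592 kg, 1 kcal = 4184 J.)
Convert to SI: m = 12.002 kg, PE = 1210.01 J
h = PE/(mg) = 1210.01/(12.002·11.2) = 9.002 m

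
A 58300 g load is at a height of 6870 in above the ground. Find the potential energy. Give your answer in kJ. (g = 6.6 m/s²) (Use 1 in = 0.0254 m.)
Convert to SI: m = 58.3 kg, h = 174.498 m
PE = mgh = (58.3)(6.6)(174.498) = 67143.3 J = 67.14 kJ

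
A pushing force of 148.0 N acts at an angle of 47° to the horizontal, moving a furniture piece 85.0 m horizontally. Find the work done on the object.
W = F·d·cosθ = (148.0)(85.0)cos(47°) = 8580 J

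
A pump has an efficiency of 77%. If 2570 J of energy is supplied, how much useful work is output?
W_out = η·W_in = 0.77·2570 = 1978.9 J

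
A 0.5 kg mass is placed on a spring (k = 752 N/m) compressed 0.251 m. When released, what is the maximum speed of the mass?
½kx² = ½mv² ⇒ v = x√(k/m) = (0.251)√(752/0.5) = 9.734 m/s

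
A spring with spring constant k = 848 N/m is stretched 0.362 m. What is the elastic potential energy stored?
PE = ½kx² = ½(848)(0.362)² = 55.56 J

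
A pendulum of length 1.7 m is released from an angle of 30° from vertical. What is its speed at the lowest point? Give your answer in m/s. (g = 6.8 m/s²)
h = L(1 − cosθ) = 1.7(1 − cos30°) = 0.227757 m
v = √(2gh) = √(2·6.8·0.227757) = 1.76 m/s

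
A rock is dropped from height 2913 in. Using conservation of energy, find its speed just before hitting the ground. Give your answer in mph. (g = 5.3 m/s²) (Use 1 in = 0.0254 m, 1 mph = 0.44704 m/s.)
Convert to SI: h = 73.9902 m
mgh = ½mv² ⇒ v = √(2gh) = √(2·5.3·73.9902) = 28.0053 m/s = 62.65 mph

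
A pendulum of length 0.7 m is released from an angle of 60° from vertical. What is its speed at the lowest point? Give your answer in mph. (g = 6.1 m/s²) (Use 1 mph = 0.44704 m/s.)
h = L(1 − cosθ) = 0.7(1 − cos60°) = 0.35 m
v = √(2gh) = √(2·6.1·0.35) = 2.0664 m/s = 4.622 mph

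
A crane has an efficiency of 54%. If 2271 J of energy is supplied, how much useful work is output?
W_out = η·W_in = 0.54·2271 = 1226.34 J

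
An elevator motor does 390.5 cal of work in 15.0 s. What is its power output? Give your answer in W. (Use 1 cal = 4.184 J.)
Convert to SI: W = 1633.85 J, t = 15.0 s
P = W/t = 1633.85/15.0 = 108.9 W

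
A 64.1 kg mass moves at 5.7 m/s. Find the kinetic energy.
KE = ½mv² = ½(64.1)(5.7)² = 1041 J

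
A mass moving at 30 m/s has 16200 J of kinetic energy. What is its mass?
m = 2·KE/v² = 2·16200/(30)² = 36.0 kg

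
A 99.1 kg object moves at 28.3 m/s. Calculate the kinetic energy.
KE = ½mv² = ½(99.1)(28.3)² = 39680 J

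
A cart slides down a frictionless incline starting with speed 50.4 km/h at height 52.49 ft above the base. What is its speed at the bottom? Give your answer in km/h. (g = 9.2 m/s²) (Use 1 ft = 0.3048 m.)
Convert to SI: v₀ = 14.0 m/s, h = 15.999 m
½mv₀² + mgh = ½mv² ⇒ v = √(v₀² + 2gh) = √(14.0² + 2·9.2·15.999) = 22.1445 m/s = 79.72 km/h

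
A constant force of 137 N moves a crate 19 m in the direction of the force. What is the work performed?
W = F·d = (137)(19) = 2603 J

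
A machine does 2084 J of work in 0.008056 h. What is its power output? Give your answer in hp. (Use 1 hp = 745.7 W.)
Convert to SI: W = 2084.0 J, t = 29.0016 s
P = W/t = 2084.0/29.0016 = 71.8581 W = 0.09636 hp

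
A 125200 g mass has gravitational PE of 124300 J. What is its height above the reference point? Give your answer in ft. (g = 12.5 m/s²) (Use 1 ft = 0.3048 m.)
Convert to SI: m = 125.2 kg, PE = 124300 J
h = PE/(mg) = 124300/(125.2·12.5) = 79.4249 m = 260.6 ft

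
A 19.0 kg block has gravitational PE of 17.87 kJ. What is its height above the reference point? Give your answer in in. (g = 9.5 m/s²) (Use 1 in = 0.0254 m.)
Convert to SI: m = 19.0 kg, PE = 17870.0 J
h = PE/(mg) = 17870.0/(19.0·9.5) = 99.0028 m = 3898 in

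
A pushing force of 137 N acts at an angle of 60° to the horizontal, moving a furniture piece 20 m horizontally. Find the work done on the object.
W = F·d·cosθ = (137)(20)cos(60°) = 1370 J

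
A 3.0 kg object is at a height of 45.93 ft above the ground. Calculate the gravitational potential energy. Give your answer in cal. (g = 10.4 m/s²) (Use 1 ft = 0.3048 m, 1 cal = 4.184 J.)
Convert to SI: m = 3.0 kg, h = 13.9995 m
PE = mgh = (3.0)(10.4)(13.9995) = 436.783 J = 104.4 cal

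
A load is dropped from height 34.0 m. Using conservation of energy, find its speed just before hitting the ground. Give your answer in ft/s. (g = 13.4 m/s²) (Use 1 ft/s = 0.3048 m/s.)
mgh = ½mv² ⇒ v = √(2gh) = √(2·13.4·34.0) = 30.1861 m/s = 99.04 ft/s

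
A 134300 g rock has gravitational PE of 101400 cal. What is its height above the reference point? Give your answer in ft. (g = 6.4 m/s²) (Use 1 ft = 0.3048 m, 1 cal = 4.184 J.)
Convert to SI: m = 134.3 kg, PE = 424258 J
h = PE/(mg) = 424258/(134.3·6.4) = 493.598 m = 1619 ft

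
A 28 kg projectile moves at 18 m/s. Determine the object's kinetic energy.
KE = ½mv² = ½(28)(18)² = 4536.0 J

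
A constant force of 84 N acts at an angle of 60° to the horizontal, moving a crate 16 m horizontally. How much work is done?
W = F·d·cosθ = (84)(16)cos(60°) = 672.0 J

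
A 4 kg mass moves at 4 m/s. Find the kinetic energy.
KE = ½mv² = ½(4)(4)² = 32.0 J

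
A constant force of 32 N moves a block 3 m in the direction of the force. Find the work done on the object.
W = F·d = (32)(3) = 96.0 J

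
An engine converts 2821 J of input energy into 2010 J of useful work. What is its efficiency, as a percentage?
η = W_out/W_in = 2010/2821 = 71.25%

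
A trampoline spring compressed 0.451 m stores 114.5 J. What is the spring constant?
k = 2·PE/x² = 2·114.5/(0.451)² = 1126 N/m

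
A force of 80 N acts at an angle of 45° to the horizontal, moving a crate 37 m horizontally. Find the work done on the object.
W = F·d·cosθ = (80)(37)cos(45°) = 2093 J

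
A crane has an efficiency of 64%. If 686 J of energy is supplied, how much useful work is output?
W_out = η·W_in = 0.64·686 = 439.04 J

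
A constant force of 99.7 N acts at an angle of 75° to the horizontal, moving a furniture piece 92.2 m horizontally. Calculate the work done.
W = F·d·cosθ = (99.7)(92.2)cos(75°) = 2379 J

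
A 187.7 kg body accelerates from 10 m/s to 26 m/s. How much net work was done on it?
W = ΔKE = ½m(v₂² − v₁²) = ½(187.7)(26² − 10²) = 54057.6 J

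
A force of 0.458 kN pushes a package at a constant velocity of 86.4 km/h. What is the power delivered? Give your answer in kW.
Convert to SI: F = 458.0 N, v = 24.0 m/s
P = Fv = (458.0)(24.0) = 10992.0 W = 10.99 kW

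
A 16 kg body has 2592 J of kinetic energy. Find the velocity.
v = √(2·KE/m) = √(2·2592/16) = 18.0 m/s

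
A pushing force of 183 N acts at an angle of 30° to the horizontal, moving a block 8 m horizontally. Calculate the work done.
W = F·d·cosθ = (183)(8)cos(30°) = 1268 J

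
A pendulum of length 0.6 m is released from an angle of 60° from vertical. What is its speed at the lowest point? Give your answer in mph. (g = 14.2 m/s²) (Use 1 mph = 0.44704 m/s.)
h = L(1 − cosθ) = 0.6(1 − cos60°) = 0.3 m
v = √(2gh) = √(2·14.2·0.3) = 2.9189 m/s = 6.529 mph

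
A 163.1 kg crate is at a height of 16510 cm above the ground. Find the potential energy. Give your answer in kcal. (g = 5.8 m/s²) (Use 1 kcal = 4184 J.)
Convert to SI: m = 163.1 kg, h = 165.1 m
PE = mgh = (163.1)(5.8)(165.1) = 156181 J = 37.33 kcal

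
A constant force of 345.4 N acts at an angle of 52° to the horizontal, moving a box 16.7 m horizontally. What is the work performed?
W = F·d·cosθ = (345.4)(16.7)cos(52°) = 3551 J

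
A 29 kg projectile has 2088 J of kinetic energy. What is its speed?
v = √(2·KE/m) = √(2·2088/29) = 12.0 m/s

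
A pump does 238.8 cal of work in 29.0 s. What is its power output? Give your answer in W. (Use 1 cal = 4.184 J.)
Convert to SI: W = 999.139 J, t = 29.0 s
P = W/t = 999.139/29.0 = 34.45 W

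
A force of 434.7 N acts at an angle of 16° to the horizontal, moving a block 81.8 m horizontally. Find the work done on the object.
W = F·d·cosθ = (434.7)(81.8)cos(16°) = 34180 J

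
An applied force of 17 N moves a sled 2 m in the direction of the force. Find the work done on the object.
W = F·d = (17)(2) = 34.0 J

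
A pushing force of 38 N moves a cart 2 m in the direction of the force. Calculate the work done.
W = F·d = (38)(2) = 76.0 J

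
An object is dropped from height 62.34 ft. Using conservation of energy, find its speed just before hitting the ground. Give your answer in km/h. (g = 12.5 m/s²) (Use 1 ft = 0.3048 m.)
Convert to SI: h = 19.0012 m
mgh = ½mv² ⇒ v = √(2gh) = √(2·12.5·19.0012) = 21.7952 m/s = 78.46 km/h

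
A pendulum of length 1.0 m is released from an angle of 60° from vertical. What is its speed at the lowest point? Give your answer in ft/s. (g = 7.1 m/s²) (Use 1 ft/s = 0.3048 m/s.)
h = L(1 − cosθ) = 1.0(1 − cos60°) = 0.5 m
v = √(2gh) = √(2·7.1·0.5) = 2.66458 m/s = 8.742 ft/s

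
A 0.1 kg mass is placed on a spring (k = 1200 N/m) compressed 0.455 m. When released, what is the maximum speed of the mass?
½kx² = ½mv² ⇒ v = x√(k/m) = (0.455)√(1200/0.1) = 49.84 m/s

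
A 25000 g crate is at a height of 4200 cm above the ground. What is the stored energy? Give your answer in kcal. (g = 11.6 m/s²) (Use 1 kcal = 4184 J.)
Convert to SI: m = 25.0 kg, h = 42.0 m
PE = mgh = (25.0)(11.6)(42.0) = 12180.0 J = 2.911 kcal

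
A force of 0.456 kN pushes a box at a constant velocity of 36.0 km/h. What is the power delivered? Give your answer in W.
Convert to SI: F = 456.0 N, v = 10.0 m/s
P = Fv = (456.0)(10.0) = 4560 W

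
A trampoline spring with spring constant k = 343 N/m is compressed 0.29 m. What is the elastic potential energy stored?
PE = ½kx² = ½(343)(0.29)² = 14.42 J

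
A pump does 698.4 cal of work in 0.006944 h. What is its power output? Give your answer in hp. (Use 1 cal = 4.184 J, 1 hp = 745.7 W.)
Convert to SI: W = 2922.11 J, t = 24.9984 s
P = W/t = 2922.11/24.9984 = 116.892 W = 0.1568 hp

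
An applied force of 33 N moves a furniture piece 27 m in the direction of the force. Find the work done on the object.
W = F·d = (33)(27) = 891.0 J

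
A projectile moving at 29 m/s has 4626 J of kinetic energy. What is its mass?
m = 2·KE/v² = 2·4626/(29)² = 11.0 kg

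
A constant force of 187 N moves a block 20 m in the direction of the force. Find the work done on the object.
W = F·d = (187)(20) = 3740 J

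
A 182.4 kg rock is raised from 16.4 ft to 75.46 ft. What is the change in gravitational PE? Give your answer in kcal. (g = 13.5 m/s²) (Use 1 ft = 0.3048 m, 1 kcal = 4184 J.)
Convert to SI: m = 182.4 kg, Δh = 18.0015 m
ΔPE = mgΔh = (182.4)(13.5)(18.0015) = 44326.9 J = 10.59 kcal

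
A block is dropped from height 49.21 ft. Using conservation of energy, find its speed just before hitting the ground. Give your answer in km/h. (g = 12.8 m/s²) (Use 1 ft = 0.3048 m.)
Convert to SI: h = 14.9992 m
mgh = ½mv² ⇒ v = √(2gh) = √(2·12.8·14.9992) = 19.5954 m/s = 70.54 km/h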